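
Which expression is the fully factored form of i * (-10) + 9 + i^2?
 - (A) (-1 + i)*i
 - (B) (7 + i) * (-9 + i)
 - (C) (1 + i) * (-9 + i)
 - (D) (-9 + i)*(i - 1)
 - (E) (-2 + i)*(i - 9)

We need to factor i * (-10) + 9 + i^2.
The factored form is (-9 + i)*(i - 1).
D) (-9 + i)*(i - 1)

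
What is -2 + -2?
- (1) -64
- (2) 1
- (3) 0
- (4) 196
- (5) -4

-2 + -2 = -4
5) -4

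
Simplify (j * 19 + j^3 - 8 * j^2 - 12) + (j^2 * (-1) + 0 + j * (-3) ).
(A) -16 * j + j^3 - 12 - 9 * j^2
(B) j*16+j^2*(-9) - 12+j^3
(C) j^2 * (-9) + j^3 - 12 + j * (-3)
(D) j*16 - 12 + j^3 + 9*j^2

Adding the polynomials and combining like terms:
(j*19 + j^3 - 8*j^2 - 12) + (j^2*(-1) + 0 + j*(-3))
= j*16+j^2*(-9) - 12+j^3
B) j*16+j^2*(-9) - 12+j^3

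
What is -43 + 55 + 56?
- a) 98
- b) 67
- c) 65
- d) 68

First: -43 + 55 = 12
Then: 12 + 56 = 68
d) 68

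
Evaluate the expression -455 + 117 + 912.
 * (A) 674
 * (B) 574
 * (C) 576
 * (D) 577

First: -455 + 117 = -338
Then: -338 + 912 = 574
B) 574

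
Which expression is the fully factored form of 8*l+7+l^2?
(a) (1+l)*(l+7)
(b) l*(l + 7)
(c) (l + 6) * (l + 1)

We need to factor 8*l+7+l^2.
The factored form is (1+l)*(l+7).
a) (1+l)*(l+7)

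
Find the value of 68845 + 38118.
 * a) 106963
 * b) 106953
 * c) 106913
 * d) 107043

68845 + 38118 = 106963
a) 106963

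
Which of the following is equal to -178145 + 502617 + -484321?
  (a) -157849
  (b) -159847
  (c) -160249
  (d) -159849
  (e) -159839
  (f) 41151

First: -178145 + 502617 = 324472
Then: 324472 + -484321 = -159849
d) -159849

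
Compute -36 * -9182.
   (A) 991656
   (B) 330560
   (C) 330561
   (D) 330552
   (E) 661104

-36 * -9182 = 330552
D) 330552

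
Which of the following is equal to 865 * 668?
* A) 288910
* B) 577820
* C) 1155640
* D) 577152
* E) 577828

865 * 668 = 577820
B) 577820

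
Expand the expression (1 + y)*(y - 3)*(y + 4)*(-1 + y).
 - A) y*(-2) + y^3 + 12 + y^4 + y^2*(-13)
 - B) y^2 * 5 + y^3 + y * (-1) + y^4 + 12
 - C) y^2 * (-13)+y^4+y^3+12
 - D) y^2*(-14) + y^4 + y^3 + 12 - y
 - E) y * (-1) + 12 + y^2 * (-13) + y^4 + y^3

Expanding (1 + y)*(y - 3)*(y + 4)*(-1 + y):
= y * (-1) + 12 + y^2 * (-13) + y^4 + y^3
E) y * (-1) + 12 + y^2 * (-13) + y^4 + y^3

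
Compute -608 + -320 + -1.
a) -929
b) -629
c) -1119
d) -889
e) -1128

First: -608 + -320 = -928
Then: -928 + -1 = -929
a) -929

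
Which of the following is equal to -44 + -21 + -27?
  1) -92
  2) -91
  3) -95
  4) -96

First: -44 + -21 = -65
Then: -65 + -27 = -92
1) -92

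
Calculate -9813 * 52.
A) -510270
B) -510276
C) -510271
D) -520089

-9813 * 52 = -510276
B) -510276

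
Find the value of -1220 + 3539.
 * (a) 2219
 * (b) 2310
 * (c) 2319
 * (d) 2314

-1220 + 3539 = 2319
c) 2319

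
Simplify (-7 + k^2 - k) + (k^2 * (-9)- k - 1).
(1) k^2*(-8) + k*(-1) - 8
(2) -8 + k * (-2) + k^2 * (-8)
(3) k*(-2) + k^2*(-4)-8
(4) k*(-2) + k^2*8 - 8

Adding the polynomials and combining like terms:
(-7 + k^2 - k) + (k^2*(-9) - k - 1)
= -8 + k * (-2) + k^2 * (-8)
2) -8 + k * (-2) + k^2 * (-8)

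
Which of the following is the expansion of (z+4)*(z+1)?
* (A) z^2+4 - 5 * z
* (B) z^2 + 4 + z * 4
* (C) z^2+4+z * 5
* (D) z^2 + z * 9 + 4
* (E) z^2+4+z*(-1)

Expanding (z+4)*(z+1):
= z^2+4+z * 5
C) z^2+4+z * 5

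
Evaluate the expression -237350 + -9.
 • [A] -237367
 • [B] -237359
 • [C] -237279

-237350 + -9 = -237359
B) -237359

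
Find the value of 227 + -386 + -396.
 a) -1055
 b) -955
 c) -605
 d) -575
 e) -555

First: 227 + -386 = -159
Then: -159 + -396 = -555
e) -555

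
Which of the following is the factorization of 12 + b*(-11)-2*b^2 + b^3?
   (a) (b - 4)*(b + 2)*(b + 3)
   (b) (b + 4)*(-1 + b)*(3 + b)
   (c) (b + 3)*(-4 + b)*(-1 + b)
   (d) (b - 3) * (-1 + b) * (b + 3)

We need to factor 12 + b*(-11)-2*b^2 + b^3.
The factored form is (b + 3)*(-4 + b)*(-1 + b).
c) (b + 3)*(-4 + b)*(-1 + b)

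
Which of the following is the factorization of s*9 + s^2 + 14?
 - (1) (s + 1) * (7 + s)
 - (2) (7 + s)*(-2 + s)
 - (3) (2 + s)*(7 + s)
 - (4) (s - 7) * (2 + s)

We need to factor s*9 + s^2 + 14.
The factored form is (2 + s)*(7 + s).
3) (2 + s)*(7 + s)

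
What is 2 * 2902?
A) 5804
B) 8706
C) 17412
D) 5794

2 * 2902 = 5804
A) 5804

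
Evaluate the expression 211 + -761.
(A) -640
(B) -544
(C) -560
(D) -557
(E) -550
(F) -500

211 + -761 = -550
E) -550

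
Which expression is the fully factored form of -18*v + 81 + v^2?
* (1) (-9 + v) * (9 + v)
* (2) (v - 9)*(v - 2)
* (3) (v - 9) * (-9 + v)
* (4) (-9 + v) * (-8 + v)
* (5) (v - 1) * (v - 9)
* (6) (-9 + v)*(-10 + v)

We need to factor -18*v + 81 + v^2.
The factored form is (v - 9) * (-9 + v).
3) (v - 9) * (-9 + v)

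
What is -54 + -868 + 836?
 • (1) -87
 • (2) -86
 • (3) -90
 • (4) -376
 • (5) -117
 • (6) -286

First: -54 + -868 = -922
Then: -922 + 836 = -86
2) -86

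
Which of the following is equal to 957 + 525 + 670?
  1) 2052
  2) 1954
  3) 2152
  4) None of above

First: 957 + 525 = 1482
Then: 1482 + 670 = 2152
3) 2152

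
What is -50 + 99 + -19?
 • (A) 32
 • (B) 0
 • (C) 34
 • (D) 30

First: -50 + 99 = 49
Then: 49 + -19 = 30
D) 30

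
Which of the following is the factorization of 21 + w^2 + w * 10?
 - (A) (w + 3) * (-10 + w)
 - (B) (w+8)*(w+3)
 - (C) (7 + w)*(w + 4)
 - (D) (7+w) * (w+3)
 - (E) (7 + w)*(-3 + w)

We need to factor 21 + w^2 + w * 10.
The factored form is (7+w) * (w+3).
D) (7+w) * (w+3)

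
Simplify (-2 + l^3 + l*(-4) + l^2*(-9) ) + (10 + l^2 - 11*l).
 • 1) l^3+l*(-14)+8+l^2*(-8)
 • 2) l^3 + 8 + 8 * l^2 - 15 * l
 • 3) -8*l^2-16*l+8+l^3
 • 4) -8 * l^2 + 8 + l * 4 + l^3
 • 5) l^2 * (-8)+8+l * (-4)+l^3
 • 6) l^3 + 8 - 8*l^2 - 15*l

Adding the polynomials and combining like terms:
(-2 + l^3 + l*(-4) + l^2*(-9)) + (10 + l^2 - 11*l)
= l^3 + 8 - 8*l^2 - 15*l
6) l^3 + 8 - 8*l^2 - 15*l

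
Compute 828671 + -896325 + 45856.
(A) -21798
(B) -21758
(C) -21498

First: 828671 + -896325 = -67654
Then: -67654 + 45856 = -21798
A) -21798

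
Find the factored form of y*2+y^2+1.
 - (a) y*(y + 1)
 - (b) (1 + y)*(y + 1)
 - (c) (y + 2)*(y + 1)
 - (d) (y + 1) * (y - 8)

We need to factor y*2+y^2+1.
The factored form is (1 + y)*(y + 1).
b) (1 + y)*(y + 1)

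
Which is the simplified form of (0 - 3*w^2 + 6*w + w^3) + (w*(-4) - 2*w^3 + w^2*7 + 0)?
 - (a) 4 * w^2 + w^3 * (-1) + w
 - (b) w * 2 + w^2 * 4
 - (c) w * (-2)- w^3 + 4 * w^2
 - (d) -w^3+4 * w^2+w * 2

Adding the polynomials and combining like terms:
(0 - 3*w^2 + 6*w + w^3) + (w*(-4) - 2*w^3 + w^2*7 + 0)
= -w^3+4 * w^2+w * 2
d) -w^3+4 * w^2+w * 2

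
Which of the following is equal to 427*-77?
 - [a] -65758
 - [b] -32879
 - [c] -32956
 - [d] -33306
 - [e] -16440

427 * -77 = -32879
b) -32879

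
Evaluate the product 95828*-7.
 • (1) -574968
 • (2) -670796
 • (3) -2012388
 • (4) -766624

95828 * -7 = -670796
2) -670796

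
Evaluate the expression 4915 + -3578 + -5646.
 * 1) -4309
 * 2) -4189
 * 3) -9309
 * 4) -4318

First: 4915 + -3578 = 1337
Then: 1337 + -5646 = -4309
1) -4309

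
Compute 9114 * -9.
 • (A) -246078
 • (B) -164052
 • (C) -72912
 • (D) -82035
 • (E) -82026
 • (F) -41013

9114 * -9 = -82026
E) -82026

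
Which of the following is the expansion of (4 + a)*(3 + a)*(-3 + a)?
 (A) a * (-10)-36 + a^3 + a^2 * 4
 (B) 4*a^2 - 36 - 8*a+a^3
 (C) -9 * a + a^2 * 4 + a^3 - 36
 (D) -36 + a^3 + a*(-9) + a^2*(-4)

Expanding (4 + a)*(3 + a)*(-3 + a):
= -9 * a + a^2 * 4 + a^3 - 36
C) -9 * a + a^2 * 4 + a^3 - 36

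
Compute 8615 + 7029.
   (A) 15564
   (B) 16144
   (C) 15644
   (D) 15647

8615 + 7029 = 15644
C) 15644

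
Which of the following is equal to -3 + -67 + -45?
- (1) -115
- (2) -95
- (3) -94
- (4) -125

First: -3 + -67 = -70
Then: -70 + -45 = -115
1) -115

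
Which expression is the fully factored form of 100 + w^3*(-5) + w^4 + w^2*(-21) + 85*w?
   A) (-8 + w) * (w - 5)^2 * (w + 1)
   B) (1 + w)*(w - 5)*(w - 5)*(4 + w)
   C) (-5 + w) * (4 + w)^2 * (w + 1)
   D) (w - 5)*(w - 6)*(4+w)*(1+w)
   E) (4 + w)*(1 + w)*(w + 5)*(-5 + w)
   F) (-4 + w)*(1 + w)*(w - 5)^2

We need to factor 100 + w^3*(-5) + w^4 + w^2*(-21) + 85*w.
The factored form is (1 + w)*(w - 5)*(w - 5)*(4 + w).
B) (1 + w)*(w - 5)*(w - 5)*(4 + w)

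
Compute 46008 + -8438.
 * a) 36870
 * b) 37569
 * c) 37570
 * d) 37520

46008 + -8438 = 37570
c) 37570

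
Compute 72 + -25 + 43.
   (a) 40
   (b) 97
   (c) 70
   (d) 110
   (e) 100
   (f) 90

First: 72 + -25 = 47
Then: 47 + 43 = 90
f) 90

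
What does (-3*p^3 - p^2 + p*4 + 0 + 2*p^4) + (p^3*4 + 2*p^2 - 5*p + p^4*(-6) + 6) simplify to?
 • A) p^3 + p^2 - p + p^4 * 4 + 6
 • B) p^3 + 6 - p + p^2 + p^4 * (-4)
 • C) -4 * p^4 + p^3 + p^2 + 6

Adding the polynomials and combining like terms:
(-3*p^3 - p^2 + p*4 + 0 + 2*p^4) + (p^3*4 + 2*p^2 - 5*p + p^4*(-6) + 6)
= p^3 + 6 - p + p^2 + p^4 * (-4)
B) p^3 + 6 - p + p^2 + p^4 * (-4)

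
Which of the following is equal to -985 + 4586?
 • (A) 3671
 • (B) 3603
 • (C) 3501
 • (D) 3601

-985 + 4586 = 3601
D) 3601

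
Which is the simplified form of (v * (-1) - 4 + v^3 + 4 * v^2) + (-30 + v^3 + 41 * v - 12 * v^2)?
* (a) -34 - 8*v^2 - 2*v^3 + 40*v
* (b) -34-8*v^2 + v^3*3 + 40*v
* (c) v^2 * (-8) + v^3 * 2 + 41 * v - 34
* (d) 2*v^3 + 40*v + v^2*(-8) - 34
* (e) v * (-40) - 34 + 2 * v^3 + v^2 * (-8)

Adding the polynomials and combining like terms:
(v*(-1) - 4 + v^3 + 4*v^2) + (-30 + v^3 + 41*v - 12*v^2)
= 2*v^3 + 40*v + v^2*(-8) - 34
d) 2*v^3 + 40*v + v^2*(-8) - 34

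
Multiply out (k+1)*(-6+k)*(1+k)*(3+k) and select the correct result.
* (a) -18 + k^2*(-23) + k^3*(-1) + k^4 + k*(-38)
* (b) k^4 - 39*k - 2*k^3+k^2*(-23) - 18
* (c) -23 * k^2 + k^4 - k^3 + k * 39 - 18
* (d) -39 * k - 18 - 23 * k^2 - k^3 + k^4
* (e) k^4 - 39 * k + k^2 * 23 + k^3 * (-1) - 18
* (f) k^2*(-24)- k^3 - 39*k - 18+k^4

Expanding (k+1)*(-6+k)*(1+k)*(3+k):
= -39 * k - 18 - 23 * k^2 - k^3 + k^4
d) -39 * k - 18 - 23 * k^2 - k^3 + k^4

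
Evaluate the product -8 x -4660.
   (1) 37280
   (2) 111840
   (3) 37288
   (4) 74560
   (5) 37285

-8 * -4660 = 37280
1) 37280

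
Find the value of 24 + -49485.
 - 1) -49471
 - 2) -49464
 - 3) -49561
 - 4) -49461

24 + -49485 = -49461
4) -49461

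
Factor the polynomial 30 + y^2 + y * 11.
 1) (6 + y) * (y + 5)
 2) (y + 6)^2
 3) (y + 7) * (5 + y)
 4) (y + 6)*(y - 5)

We need to factor 30 + y^2 + y * 11.
The factored form is (6 + y) * (y + 5).
1) (6 + y) * (y + 5)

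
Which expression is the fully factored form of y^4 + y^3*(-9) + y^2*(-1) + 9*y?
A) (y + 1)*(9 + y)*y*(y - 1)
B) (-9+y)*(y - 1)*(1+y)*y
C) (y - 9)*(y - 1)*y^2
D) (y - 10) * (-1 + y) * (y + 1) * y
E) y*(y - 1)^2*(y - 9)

We need to factor y^4 + y^3*(-9) + y^2*(-1) + 9*y.
The factored form is (-9+y)*(y - 1)*(1+y)*y.
B) (-9+y)*(y - 1)*(1+y)*y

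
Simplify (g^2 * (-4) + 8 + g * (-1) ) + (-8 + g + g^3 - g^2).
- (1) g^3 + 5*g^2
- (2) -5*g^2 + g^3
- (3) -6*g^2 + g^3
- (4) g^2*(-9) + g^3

Adding the polynomials and combining like terms:
(g^2*(-4) + 8 + g*(-1)) + (-8 + g + g^3 - g^2)
= -5*g^2 + g^3
2) -5*g^2 + g^3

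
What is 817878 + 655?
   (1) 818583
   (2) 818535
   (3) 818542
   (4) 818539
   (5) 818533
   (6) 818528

817878 + 655 = 818533
5) 818533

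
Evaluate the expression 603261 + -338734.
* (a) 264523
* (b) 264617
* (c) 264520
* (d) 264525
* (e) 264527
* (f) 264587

603261 + -338734 = 264527
e) 264527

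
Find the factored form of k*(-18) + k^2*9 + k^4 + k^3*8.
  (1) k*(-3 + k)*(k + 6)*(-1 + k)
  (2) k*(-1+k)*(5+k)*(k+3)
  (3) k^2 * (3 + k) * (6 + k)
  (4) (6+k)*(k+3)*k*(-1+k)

We need to factor k*(-18) + k^2*9 + k^4 + k^3*8.
The factored form is (6+k)*(k+3)*k*(-1+k).
4) (6+k)*(k+3)*k*(-1+k)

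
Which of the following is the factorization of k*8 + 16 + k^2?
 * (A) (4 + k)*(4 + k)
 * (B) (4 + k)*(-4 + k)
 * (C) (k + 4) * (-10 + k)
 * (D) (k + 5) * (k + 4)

We need to factor k*8 + 16 + k^2.
The factored form is (4 + k)*(4 + k).
A) (4 + k)*(4 + k)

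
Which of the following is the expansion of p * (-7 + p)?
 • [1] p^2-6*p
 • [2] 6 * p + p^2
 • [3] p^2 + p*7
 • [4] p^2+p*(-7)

Expanding p * (-7 + p):
= p^2+p*(-7)
4) p^2+p*(-7)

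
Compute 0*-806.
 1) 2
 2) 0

0 * -806 = 0
2) 0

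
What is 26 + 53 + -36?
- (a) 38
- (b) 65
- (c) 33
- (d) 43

First: 26 + 53 = 79
Then: 79 + -36 = 43
d) 43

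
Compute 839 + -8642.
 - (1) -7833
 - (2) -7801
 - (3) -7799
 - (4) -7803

839 + -8642 = -7803
4) -7803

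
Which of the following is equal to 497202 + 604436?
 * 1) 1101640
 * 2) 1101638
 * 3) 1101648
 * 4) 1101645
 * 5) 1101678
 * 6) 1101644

497202 + 604436 = 1101638
2) 1101638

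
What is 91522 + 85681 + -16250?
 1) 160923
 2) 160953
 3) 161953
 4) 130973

First: 91522 + 85681 = 177203
Then: 177203 + -16250 = 160953
2) 160953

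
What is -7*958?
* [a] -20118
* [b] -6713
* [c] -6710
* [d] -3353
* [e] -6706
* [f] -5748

-7 * 958 = -6706
e) -6706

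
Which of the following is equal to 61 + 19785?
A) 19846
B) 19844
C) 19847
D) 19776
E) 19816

61 + 19785 = 19846
A) 19846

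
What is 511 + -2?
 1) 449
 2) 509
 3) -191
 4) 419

511 + -2 = 509
2) 509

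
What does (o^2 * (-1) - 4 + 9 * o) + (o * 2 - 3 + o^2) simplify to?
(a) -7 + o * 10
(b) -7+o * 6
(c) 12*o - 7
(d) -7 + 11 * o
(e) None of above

Adding the polynomials and combining like terms:
(o^2*(-1) - 4 + 9*o) + (o*2 - 3 + o^2)
= -7 + 11 * o
d) -7 + 11 * o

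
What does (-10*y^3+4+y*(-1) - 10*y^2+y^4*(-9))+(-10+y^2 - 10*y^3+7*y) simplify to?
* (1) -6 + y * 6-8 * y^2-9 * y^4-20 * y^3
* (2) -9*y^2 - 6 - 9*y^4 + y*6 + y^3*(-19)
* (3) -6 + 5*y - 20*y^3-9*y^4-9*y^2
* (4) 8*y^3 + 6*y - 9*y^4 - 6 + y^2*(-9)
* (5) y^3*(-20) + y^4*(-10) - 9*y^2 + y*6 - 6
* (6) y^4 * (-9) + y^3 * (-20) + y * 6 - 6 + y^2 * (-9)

Adding the polynomials and combining like terms:
(-10*y^3 + 4 + y*(-1) - 10*y^2 + y^4*(-9)) + (-10 + y^2 - 10*y^3 + 7*y)
= y^4 * (-9) + y^3 * (-20) + y * 6 - 6 + y^2 * (-9)
6) y^4 * (-9) + y^3 * (-20) + y * 6 - 6 + y^2 * (-9)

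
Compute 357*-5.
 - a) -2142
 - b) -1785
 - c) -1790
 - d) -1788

357 * -5 = -1785
b) -1785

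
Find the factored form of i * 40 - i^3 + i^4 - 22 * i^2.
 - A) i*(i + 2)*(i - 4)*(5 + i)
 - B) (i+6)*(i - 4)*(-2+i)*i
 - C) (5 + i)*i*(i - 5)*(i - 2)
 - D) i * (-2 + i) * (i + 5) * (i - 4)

We need to factor i * 40 - i^3 + i^4 - 22 * i^2.
The factored form is i * (-2 + i) * (i + 5) * (i - 4).
D) i * (-2 + i) * (i + 5) * (i - 4)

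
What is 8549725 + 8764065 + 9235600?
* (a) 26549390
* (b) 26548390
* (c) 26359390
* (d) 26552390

First: 8549725 + 8764065 = 17313790
Then: 17313790 + 9235600 = 26549390
a) 26549390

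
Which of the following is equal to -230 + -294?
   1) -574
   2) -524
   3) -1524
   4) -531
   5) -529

-230 + -294 = -524
2) -524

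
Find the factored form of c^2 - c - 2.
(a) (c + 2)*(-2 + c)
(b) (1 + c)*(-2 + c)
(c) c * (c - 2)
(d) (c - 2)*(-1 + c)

We need to factor c^2 - c - 2.
The factored form is (1 + c)*(-2 + c).
b) (1 + c)*(-2 + c)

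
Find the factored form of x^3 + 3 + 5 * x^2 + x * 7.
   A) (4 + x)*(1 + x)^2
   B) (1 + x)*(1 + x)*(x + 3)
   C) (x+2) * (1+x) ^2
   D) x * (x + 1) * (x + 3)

We need to factor x^3 + 3 + 5 * x^2 + x * 7.
The factored form is (1 + x)*(1 + x)*(x + 3).
B) (1 + x)*(1 + x)*(x + 3)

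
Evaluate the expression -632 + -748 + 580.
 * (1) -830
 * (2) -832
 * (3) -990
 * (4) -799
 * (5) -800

First: -632 + -748 = -1380
Then: -1380 + 580 = -800
5) -800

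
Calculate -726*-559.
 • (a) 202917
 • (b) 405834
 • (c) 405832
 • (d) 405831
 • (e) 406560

-726 * -559 = 405834
b) 405834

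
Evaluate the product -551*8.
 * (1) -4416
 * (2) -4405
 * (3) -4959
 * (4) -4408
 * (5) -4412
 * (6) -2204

-551 * 8 = -4408
4) -4408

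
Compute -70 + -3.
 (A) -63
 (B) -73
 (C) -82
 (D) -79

-70 + -3 = -73
B) -73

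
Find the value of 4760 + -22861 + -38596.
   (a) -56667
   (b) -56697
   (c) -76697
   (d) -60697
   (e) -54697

First: 4760 + -22861 = -18101
Then: -18101 + -38596 = -56697
b) -56697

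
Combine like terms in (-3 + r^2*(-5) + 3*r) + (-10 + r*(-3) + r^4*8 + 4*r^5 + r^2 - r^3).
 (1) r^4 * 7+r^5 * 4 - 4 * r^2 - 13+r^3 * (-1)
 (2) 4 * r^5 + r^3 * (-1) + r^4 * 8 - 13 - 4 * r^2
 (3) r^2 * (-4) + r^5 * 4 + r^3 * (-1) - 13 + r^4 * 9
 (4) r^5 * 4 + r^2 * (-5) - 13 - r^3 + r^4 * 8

Adding the polynomials and combining like terms:
(-3 + r^2*(-5) + 3*r) + (-10 + r*(-3) + r^4*8 + 4*r^5 + r^2 - r^3)
= 4 * r^5 + r^3 * (-1) + r^4 * 8 - 13 - 4 * r^2
2) 4 * r^5 + r^3 * (-1) + r^4 * 8 - 13 - 4 * r^2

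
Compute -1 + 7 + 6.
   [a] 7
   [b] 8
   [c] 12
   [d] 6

First: -1 + 7 = 6
Then: 6 + 6 = 12
c) 12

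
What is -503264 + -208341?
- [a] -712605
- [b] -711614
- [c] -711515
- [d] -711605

-503264 + -208341 = -711605
d) -711605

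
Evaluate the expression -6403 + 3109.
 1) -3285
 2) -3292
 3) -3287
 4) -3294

-6403 + 3109 = -3294
4) -3294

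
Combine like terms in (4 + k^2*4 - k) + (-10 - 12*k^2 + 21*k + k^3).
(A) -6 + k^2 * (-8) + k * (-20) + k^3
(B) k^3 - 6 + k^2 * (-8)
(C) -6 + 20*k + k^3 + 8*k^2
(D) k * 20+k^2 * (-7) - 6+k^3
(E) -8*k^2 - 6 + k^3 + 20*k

Adding the polynomials and combining like terms:
(4 + k^2*4 - k) + (-10 - 12*k^2 + 21*k + k^3)
= -8*k^2 - 6 + k^3 + 20*k
E) -8*k^2 - 6 + k^3 + 20*k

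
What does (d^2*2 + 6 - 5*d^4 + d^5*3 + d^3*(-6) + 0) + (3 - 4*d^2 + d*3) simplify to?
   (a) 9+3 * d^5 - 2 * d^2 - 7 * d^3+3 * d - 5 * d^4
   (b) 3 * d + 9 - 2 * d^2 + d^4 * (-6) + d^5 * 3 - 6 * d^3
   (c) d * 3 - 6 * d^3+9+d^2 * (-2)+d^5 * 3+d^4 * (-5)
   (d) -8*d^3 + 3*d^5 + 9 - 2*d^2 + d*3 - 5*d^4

Adding the polynomials and combining like terms:
(d^2*2 + 6 - 5*d^4 + d^5*3 + d^3*(-6) + 0) + (3 - 4*d^2 + d*3)
= d * 3 - 6 * d^3+9+d^2 * (-2)+d^5 * 3+d^4 * (-5)
c) d * 3 - 6 * d^3+9+d^2 * (-2)+d^5 * 3+d^4 * (-5)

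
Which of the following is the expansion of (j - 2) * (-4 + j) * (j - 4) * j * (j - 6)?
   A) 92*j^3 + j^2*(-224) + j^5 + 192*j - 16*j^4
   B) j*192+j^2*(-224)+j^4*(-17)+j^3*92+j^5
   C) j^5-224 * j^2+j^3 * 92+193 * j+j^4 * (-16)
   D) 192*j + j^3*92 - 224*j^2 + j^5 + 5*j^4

Expanding (j - 2) * (-4 + j) * (j - 4) * j * (j - 6):
= 92*j^3 + j^2*(-224) + j^5 + 192*j - 16*j^4
A) 92*j^3 + j^2*(-224) + j^5 + 192*j - 16*j^4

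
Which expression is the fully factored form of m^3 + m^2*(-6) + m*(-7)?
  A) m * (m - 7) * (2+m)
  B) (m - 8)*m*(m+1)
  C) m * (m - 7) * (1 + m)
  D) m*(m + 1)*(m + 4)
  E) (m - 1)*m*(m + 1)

We need to factor m^3 + m^2*(-6) + m*(-7).
The factored form is m * (m - 7) * (1 + m).
C) m * (m - 7) * (1 + m)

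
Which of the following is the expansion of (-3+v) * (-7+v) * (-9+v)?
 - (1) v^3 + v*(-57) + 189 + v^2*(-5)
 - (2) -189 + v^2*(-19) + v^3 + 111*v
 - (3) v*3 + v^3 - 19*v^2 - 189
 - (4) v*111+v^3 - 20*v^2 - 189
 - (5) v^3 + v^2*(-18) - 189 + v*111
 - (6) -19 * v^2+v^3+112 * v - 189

Expanding (-3+v) * (-7+v) * (-9+v):
= -189 + v^2*(-19) + v^3 + 111*v
2) -189 + v^2*(-19) + v^3 + 111*v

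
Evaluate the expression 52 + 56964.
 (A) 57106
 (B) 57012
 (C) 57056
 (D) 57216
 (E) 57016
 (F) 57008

52 + 56964 = 57016
E) 57016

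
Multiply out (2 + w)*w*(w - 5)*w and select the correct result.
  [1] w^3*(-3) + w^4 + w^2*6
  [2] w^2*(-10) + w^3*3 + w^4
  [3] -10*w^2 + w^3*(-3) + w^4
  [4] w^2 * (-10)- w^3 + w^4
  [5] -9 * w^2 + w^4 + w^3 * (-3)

Expanding (2 + w)*w*(w - 5)*w:
= -10*w^2 + w^3*(-3) + w^4
3) -10*w^2 + w^3*(-3) + w^4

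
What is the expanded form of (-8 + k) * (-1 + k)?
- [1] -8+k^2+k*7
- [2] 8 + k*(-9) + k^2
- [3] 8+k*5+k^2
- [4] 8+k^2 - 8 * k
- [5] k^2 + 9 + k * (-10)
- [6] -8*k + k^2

Expanding (-8 + k) * (-1 + k):
= 8 + k*(-9) + k^2
2) 8 + k*(-9) + k^2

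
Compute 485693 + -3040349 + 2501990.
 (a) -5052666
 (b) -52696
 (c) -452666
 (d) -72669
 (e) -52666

First: 485693 + -3040349 = -2554656
Then: -2554656 + 2501990 = -52666
e) -52666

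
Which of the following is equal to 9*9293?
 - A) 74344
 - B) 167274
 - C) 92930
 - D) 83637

9 * 9293 = 83637
D) 83637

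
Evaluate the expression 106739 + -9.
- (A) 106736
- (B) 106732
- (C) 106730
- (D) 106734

106739 + -9 = 106730
C) 106730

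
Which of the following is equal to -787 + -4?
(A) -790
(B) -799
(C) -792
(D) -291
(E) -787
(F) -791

-787 + -4 = -791
F) -791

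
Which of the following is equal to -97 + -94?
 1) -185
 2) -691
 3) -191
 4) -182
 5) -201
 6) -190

-97 + -94 = -191
3) -191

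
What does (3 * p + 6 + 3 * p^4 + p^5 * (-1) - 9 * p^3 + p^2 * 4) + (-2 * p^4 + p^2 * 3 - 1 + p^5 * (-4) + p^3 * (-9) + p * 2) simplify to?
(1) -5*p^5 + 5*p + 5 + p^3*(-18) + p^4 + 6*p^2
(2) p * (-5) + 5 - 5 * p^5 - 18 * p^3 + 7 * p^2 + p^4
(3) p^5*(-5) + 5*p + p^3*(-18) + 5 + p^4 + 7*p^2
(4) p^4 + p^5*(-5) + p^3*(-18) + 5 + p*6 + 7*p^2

Adding the polynomials and combining like terms:
(3*p + 6 + 3*p^4 + p^5*(-1) - 9*p^3 + p^2*4) + (-2*p^4 + p^2*3 - 1 + p^5*(-4) + p^3*(-9) + p*2)
= p^5*(-5) + 5*p + p^3*(-18) + 5 + p^4 + 7*p^2
3) p^5*(-5) + 5*p + p^3*(-18) + 5 + p^4 + 7*p^2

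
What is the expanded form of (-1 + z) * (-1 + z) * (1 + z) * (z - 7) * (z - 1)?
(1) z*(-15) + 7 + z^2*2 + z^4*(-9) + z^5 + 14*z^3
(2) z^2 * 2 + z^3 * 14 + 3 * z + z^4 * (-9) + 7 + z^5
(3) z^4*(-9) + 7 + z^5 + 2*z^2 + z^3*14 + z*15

Expanding (-1 + z) * (-1 + z) * (1 + z) * (z - 7) * (z - 1):
= z*(-15) + 7 + z^2*2 + z^4*(-9) + z^5 + 14*z^3
1) z*(-15) + 7 + z^2*2 + z^4*(-9) + z^5 + 14*z^3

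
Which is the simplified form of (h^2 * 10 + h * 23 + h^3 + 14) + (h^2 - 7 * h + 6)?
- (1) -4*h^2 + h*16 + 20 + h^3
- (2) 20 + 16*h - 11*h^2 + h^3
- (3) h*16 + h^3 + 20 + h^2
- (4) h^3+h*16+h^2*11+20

Adding the polynomials and combining like terms:
(h^2*10 + h*23 + h^3 + 14) + (h^2 - 7*h + 6)
= h^3+h*16+h^2*11+20
4) h^3+h*16+h^2*11+20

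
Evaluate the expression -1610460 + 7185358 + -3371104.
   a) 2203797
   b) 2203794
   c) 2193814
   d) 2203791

First: -1610460 + 7185358 = 5574898
Then: 5574898 + -3371104 = 2203794
b) 2203794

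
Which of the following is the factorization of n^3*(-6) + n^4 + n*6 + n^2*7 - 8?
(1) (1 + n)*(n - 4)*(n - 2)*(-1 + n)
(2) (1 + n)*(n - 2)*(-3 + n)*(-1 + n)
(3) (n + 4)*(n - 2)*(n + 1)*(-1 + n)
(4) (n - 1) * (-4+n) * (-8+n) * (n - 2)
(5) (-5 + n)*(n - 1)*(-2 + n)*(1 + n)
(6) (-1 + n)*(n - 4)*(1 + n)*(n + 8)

We need to factor n^3*(-6) + n^4 + n*6 + n^2*7 - 8.
The factored form is (1 + n)*(n - 4)*(n - 2)*(-1 + n).
1) (1 + n)*(n - 4)*(n - 2)*(-1 + n)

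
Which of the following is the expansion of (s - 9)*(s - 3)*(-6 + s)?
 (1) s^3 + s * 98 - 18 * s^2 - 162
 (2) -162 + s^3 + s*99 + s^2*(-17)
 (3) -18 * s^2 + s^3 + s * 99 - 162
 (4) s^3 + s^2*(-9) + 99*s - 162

Expanding (s - 9)*(s - 3)*(-6 + s):
= -18 * s^2 + s^3 + s * 99 - 162
3) -18 * s^2 + s^3 + s * 99 - 162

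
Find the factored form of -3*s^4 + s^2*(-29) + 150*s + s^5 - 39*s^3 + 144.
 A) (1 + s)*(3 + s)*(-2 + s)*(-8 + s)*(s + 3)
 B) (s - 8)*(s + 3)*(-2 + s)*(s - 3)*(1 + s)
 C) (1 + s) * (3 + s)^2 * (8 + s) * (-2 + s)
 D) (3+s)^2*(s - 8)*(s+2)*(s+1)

We need to factor -3*s^4 + s^2*(-29) + 150*s + s^5 - 39*s^3 + 144.
The factored form is (1 + s)*(3 + s)*(-2 + s)*(-8 + s)*(s + 3).
A) (1 + s)*(3 + s)*(-2 + s)*(-8 + s)*(s + 3)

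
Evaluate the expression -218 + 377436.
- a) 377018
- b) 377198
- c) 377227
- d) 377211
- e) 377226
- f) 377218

-218 + 377436 = 377218
f) 377218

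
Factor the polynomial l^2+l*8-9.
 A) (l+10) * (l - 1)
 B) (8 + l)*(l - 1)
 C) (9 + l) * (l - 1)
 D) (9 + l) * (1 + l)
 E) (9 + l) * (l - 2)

We need to factor l^2+l*8-9.
The factored form is (9 + l) * (l - 1).
C) (9 + l) * (l - 1)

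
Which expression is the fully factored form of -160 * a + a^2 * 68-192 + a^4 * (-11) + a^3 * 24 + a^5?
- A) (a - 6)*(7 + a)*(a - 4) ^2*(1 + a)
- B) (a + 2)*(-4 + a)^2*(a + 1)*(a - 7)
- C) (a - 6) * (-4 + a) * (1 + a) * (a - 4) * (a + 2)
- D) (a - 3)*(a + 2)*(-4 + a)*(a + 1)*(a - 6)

We need to factor -160 * a + a^2 * 68-192 + a^4 * (-11) + a^3 * 24 + a^5.
The factored form is (a - 6) * (-4 + a) * (1 + a) * (a - 4) * (a + 2).
C) (a - 6) * (-4 + a) * (1 + a) * (a - 4) * (a + 2)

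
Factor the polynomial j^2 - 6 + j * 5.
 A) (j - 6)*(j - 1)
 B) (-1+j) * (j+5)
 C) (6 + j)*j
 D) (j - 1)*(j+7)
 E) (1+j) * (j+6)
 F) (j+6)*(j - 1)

We need to factor j^2 - 6 + j * 5.
The factored form is (j+6)*(j - 1).
F) (j+6)*(j - 1)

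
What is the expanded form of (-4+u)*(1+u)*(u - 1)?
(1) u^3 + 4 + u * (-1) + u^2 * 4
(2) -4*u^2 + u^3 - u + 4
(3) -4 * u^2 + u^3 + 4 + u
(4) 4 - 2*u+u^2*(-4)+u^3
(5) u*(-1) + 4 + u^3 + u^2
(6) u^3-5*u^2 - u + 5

Expanding (-4+u)*(1+u)*(u - 1):
= -4*u^2 + u^3 - u + 4
2) -4*u^2 + u^3 - u + 4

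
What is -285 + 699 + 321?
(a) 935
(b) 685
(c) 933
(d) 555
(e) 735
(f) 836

First: -285 + 699 = 414
Then: 414 + 321 = 735
e) 735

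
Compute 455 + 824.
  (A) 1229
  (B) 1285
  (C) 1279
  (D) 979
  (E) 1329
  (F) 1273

455 + 824 = 1279
C) 1279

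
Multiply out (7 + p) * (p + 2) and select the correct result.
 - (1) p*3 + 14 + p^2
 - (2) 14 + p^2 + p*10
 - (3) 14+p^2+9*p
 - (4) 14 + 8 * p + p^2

Expanding (7 + p) * (p + 2):
= 14+p^2+9*p
3) 14+p^2+9*p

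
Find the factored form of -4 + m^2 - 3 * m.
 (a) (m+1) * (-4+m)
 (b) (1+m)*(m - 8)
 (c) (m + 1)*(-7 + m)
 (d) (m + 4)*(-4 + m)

We need to factor -4 + m^2 - 3 * m.
The factored form is (m+1) * (-4+m).
a) (m+1) * (-4+m)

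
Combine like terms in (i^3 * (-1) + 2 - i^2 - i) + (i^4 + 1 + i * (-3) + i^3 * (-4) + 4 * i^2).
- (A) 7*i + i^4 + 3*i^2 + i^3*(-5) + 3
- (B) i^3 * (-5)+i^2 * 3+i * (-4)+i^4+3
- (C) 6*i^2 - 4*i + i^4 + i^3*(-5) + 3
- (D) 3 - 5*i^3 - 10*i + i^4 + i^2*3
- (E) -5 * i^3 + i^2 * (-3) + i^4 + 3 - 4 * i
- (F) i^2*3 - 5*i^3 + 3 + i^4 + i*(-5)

Adding the polynomials and combining like terms:
(i^3*(-1) + 2 - i^2 - i) + (i^4 + 1 + i*(-3) + i^3*(-4) + 4*i^2)
= i^3 * (-5)+i^2 * 3+i * (-4)+i^4+3
B) i^3 * (-5)+i^2 * 3+i * (-4)+i^4+3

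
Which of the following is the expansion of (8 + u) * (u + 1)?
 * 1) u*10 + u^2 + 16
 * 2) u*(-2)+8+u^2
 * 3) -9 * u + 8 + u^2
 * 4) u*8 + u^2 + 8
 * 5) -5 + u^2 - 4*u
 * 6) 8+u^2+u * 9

Expanding (8 + u) * (u + 1):
= 8+u^2+u * 9
6) 8+u^2+u * 9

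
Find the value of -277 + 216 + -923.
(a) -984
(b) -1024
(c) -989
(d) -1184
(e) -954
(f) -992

First: -277 + 216 = -61
Then: -61 + -923 = -984
a) -984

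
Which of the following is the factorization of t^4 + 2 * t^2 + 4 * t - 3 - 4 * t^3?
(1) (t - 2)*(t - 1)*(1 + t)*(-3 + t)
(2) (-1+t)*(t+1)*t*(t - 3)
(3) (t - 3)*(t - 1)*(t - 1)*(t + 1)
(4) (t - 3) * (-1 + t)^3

We need to factor t^4 + 2 * t^2 + 4 * t - 3 - 4 * t^3.
The factored form is (t - 3)*(t - 1)*(t - 1)*(t + 1).
3) (t - 3)*(t - 1)*(t - 1)*(t + 1)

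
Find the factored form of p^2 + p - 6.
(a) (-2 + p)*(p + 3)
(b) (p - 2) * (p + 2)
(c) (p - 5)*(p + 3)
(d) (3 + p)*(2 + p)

We need to factor p^2 + p - 6.
The factored form is (-2 + p)*(p + 3).
a) (-2 + p)*(p + 3)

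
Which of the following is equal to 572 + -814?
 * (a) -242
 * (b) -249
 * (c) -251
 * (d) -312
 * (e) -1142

572 + -814 = -242
a) -242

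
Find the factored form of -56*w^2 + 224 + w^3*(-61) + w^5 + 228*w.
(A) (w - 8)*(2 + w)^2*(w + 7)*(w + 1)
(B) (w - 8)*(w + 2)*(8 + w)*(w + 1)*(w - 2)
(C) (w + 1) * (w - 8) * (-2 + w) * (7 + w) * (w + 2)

We need to factor -56*w^2 + 224 + w^3*(-61) + w^5 + 228*w.
The factored form is (w + 1) * (w - 8) * (-2 + w) * (7 + w) * (w + 2).
C) (w + 1) * (w - 8) * (-2 + w) * (7 + w) * (w + 2)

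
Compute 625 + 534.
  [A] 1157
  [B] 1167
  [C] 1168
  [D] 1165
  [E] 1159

625 + 534 = 1159
E) 1159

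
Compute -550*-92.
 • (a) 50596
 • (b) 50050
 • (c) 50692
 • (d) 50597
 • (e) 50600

-550 * -92 = 50600
e) 50600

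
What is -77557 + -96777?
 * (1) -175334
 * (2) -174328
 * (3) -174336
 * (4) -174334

-77557 + -96777 = -174334
4) -174334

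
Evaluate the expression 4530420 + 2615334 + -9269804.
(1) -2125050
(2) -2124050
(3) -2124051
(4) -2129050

First: 4530420 + 2615334 = 7145754
Then: 7145754 + -9269804 = -2124050
2) -2124050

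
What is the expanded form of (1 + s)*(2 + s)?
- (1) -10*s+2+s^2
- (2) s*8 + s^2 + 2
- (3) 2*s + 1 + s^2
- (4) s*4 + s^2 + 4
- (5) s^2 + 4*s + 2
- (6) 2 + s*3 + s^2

Expanding (1 + s)*(2 + s):
= 2 + s*3 + s^2
6) 2 + s*3 + s^2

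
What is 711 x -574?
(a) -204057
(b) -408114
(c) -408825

711 * -574 = -408114
b) -408114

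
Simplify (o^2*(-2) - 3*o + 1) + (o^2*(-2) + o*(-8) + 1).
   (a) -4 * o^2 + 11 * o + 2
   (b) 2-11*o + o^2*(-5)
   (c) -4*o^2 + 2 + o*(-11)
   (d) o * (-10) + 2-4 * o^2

Adding the polynomials and combining like terms:
(o^2*(-2) - 3*o + 1) + (o^2*(-2) + o*(-8) + 1)
= -4*o^2 + 2 + o*(-11)
c) -4*o^2 + 2 + o*(-11)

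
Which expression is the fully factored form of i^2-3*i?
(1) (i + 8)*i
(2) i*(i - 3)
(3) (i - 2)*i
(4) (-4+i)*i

We need to factor i^2-3*i.
The factored form is i*(i - 3).
2) i*(i - 3)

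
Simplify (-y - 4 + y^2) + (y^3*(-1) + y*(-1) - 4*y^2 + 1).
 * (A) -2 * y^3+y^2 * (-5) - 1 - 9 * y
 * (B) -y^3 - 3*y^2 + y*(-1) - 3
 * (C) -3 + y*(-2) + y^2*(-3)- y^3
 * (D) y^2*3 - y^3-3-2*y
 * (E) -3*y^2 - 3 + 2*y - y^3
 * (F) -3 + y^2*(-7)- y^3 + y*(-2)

Adding the polynomials and combining like terms:
(-y - 4 + y^2) + (y^3*(-1) + y*(-1) - 4*y^2 + 1)
= -3 + y*(-2) + y^2*(-3)- y^3
C) -3 + y*(-2) + y^2*(-3)- y^3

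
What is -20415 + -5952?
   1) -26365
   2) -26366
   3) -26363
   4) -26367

-20415 + -5952 = -26367
4) -26367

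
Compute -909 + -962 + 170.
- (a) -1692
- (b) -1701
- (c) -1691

First: -909 + -962 = -1871
Then: -1871 + 170 = -1701
b) -1701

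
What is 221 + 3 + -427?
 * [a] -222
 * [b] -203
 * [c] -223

First: 221 + 3 = 224
Then: 224 + -427 = -203
b) -203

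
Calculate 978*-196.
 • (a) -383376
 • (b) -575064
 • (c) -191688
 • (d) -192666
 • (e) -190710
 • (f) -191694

978 * -196 = -191688
c) -191688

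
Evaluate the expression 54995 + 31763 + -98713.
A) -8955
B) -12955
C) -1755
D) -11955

First: 54995 + 31763 = 86758
Then: 86758 + -98713 = -11955
D) -11955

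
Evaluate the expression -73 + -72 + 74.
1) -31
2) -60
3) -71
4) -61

First: -73 + -72 = -145
Then: -145 + 74 = -71
3) -71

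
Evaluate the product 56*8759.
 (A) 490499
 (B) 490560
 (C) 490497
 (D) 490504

56 * 8759 = 490504
D) 490504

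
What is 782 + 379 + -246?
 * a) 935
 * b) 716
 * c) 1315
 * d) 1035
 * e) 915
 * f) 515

First: 782 + 379 = 1161
Then: 1161 + -246 = 915
e) 915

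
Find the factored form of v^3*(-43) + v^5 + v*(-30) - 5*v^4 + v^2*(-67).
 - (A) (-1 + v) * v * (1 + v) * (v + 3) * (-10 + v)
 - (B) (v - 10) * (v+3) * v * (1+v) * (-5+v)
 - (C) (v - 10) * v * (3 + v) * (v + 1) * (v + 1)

We need to factor v^3*(-43) + v^5 + v*(-30) - 5*v^4 + v^2*(-67).
The factored form is (v - 10) * v * (3 + v) * (v + 1) * (v + 1).
C) (v - 10) * v * (3 + v) * (v + 1) * (v + 1)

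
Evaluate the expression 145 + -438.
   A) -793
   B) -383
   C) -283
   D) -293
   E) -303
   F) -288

145 + -438 = -293
D) -293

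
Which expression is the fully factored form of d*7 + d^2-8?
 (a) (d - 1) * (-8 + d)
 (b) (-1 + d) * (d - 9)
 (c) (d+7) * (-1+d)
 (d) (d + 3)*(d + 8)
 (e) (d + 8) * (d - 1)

We need to factor d*7 + d^2-8.
The factored form is (d + 8) * (d - 1).
e) (d + 8) * (d - 1)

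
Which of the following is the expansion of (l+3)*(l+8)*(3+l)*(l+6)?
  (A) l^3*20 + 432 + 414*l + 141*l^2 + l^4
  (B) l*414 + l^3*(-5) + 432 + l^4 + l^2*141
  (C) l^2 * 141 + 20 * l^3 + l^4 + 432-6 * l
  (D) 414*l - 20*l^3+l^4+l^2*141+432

Expanding (l+3)*(l+8)*(3+l)*(l+6):
= l^3*20 + 432 + 414*l + 141*l^2 + l^4
A) l^3*20 + 432 + 414*l + 141*l^2 + l^4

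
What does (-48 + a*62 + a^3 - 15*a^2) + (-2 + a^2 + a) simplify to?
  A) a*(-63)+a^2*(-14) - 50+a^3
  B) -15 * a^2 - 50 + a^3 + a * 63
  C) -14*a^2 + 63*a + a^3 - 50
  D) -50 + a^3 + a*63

Adding the polynomials and combining like terms:
(-48 + a*62 + a^3 - 15*a^2) + (-2 + a^2 + a)
= -14*a^2 + 63*a + a^3 - 50
C) -14*a^2 + 63*a + a^3 - 50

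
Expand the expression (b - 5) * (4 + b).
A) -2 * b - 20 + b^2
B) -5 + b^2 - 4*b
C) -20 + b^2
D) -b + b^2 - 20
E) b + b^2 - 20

Expanding (b - 5) * (4 + b):
= -b + b^2 - 20
D) -b + b^2 - 20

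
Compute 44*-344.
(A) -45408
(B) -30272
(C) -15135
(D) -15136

44 * -344 = -15136
D) -15136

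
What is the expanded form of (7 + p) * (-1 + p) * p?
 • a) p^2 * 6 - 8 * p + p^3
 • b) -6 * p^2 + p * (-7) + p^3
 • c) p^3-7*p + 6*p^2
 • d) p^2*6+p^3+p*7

Expanding (7 + p) * (-1 + p) * p:
= p^3-7*p + 6*p^2
c) p^3-7*p + 6*p^2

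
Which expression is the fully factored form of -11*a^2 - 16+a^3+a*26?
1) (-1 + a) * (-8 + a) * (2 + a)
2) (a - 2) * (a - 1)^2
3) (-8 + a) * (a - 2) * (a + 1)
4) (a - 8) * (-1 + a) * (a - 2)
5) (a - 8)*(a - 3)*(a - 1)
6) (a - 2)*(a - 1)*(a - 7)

We need to factor -11*a^2 - 16+a^3+a*26.
The factored form is (a - 8) * (-1 + a) * (a - 2).
4) (a - 8) * (-1 + a) * (a - 2)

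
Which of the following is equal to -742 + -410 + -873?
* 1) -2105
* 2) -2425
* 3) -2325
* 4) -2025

First: -742 + -410 = -1152
Then: -1152 + -873 = -2025
4) -2025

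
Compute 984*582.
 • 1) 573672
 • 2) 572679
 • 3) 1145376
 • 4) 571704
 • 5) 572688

984 * 582 = 572688
5) 572688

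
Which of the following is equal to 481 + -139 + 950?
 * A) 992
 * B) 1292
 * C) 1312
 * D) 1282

First: 481 + -139 = 342
Then: 342 + 950 = 1292
B) 1292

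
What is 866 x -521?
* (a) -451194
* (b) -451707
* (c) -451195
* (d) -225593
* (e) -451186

866 * -521 = -451186
e) -451186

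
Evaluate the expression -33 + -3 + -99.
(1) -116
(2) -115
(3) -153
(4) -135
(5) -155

First: -33 + -3 = -36
Then: -36 + -99 = -135
4) -135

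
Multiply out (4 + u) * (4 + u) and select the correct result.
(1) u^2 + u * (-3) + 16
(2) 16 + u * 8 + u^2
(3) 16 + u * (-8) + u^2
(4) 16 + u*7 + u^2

Expanding (4 + u) * (4 + u):
= 16 + u * 8 + u^2
2) 16 + u * 8 + u^2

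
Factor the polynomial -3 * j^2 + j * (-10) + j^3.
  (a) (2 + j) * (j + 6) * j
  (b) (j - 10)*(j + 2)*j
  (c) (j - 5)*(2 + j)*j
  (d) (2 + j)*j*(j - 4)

We need to factor -3 * j^2 + j * (-10) + j^3.
The factored form is (j - 5)*(2 + j)*j.
c) (j - 5)*(2 + j)*j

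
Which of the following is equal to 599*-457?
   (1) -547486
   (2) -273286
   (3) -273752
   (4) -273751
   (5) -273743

599 * -457 = -273743
5) -273743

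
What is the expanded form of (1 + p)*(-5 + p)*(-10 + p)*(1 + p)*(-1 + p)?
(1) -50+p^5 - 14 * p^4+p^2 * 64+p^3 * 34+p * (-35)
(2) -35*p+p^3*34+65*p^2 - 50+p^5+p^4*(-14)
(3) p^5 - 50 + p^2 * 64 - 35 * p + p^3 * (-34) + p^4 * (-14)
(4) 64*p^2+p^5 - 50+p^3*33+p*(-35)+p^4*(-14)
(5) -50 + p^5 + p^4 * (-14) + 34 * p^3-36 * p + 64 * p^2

Expanding (1 + p)*(-5 + p)*(-10 + p)*(1 + p)*(-1 + p):
= -50+p^5 - 14 * p^4+p^2 * 64+p^3 * 34+p * (-35)
1) -50+p^5 - 14 * p^4+p^2 * 64+p^3 * 34+p * (-35)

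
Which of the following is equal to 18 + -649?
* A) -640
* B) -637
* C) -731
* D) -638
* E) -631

18 + -649 = -631
E) -631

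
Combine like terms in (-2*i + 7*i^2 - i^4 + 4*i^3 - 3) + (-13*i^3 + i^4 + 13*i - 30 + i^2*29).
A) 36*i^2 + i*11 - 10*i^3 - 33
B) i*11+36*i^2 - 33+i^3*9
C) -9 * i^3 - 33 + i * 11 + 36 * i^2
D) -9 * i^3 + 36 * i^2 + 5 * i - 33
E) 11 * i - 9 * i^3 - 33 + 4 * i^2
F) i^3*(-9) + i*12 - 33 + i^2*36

Adding the polynomials and combining like terms:
(-2*i + 7*i^2 - i^4 + 4*i^3 - 3) + (-13*i^3 + i^4 + 13*i - 30 + i^2*29)
= -9 * i^3 - 33 + i * 11 + 36 * i^2
C) -9 * i^3 - 33 + i * 11 + 36 * i^2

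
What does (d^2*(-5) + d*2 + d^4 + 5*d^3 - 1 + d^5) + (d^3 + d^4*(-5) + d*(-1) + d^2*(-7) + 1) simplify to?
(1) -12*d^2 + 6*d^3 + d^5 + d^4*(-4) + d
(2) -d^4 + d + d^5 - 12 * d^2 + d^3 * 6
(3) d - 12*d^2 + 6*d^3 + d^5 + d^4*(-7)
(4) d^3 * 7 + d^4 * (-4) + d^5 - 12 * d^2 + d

Adding the polynomials and combining like terms:
(d^2*(-5) + d*2 + d^4 + 5*d^3 - 1 + d^5) + (d^3 + d^4*(-5) + d*(-1) + d^2*(-7) + 1)
= -12*d^2 + 6*d^3 + d^5 + d^4*(-4) + d
1) -12*d^2 + 6*d^3 + d^5 + d^4*(-4) + d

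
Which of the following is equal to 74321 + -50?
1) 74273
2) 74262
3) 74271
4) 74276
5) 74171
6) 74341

74321 + -50 = 74271
3) 74271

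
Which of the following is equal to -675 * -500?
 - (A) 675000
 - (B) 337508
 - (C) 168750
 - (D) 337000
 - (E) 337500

-675 * -500 = 337500
E) 337500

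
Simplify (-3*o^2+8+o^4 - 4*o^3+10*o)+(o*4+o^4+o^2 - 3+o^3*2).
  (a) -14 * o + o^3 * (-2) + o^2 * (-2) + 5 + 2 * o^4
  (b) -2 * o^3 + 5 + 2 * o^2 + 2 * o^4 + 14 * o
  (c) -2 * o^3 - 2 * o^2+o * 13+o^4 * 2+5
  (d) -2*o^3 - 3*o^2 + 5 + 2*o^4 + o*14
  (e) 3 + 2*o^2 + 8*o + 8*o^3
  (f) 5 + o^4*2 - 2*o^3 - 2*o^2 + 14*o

Adding the polynomials and combining like terms:
(-3*o^2 + 8 + o^4 - 4*o^3 + 10*o) + (o*4 + o^4 + o^2 - 3 + o^3*2)
= 5 + o^4*2 - 2*o^3 - 2*o^2 + 14*o
f) 5 + o^4*2 - 2*o^3 - 2*o^2 + 14*o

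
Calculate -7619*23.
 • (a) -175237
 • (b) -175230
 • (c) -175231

-7619 * 23 = -175237
a) -175237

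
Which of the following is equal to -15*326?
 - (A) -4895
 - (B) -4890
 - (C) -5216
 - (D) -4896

-15 * 326 = -4890
B) -4890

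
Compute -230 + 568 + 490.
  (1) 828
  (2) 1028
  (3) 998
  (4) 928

First: -230 + 568 = 338
Then: 338 + 490 = 828
1) 828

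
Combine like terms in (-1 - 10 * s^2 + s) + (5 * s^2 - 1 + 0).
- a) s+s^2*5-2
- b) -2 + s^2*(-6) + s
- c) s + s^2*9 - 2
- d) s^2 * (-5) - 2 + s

Adding the polynomials and combining like terms:
(-1 - 10*s^2 + s) + (5*s^2 - 1 + 0)
= s^2 * (-5) - 2 + s
d) s^2 * (-5) - 2 + s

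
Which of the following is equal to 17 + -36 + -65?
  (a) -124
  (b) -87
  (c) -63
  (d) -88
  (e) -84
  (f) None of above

First: 17 + -36 = -19
Then: -19 + -65 = -84
e) -84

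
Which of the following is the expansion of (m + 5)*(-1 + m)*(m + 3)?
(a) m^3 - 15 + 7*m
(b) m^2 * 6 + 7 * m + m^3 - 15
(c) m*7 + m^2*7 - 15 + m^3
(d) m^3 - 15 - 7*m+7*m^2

Expanding (m + 5)*(-1 + m)*(m + 3):
= m*7 + m^2*7 - 15 + m^3
c) m*7 + m^2*7 - 15 + m^3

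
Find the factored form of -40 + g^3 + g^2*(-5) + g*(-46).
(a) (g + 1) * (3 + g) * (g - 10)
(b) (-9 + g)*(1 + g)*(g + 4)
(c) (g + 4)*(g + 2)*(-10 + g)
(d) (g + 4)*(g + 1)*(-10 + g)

We need to factor -40 + g^3 + g^2*(-5) + g*(-46).
The factored form is (g + 4)*(g + 1)*(-10 + g).
d) (g + 4)*(g + 1)*(-10 + g)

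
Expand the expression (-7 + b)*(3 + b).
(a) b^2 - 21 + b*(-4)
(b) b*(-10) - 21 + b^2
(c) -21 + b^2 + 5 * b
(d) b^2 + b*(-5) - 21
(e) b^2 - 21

Expanding (-7 + b)*(3 + b):
= b^2 - 21 + b*(-4)
a) b^2 - 21 + b*(-4)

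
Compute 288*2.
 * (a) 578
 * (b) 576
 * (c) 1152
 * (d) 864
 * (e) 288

288 * 2 = 576
b) 576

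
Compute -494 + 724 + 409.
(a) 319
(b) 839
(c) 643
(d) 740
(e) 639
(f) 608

First: -494 + 724 = 230
Then: 230 + 409 = 639
e) 639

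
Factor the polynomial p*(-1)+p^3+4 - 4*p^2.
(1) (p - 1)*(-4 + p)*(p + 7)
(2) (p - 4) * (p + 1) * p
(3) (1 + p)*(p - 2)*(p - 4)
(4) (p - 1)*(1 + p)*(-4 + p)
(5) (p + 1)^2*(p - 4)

We need to factor p*(-1)+p^3+4 - 4*p^2.
The factored form is (p - 1)*(1 + p)*(-4 + p).
4) (p - 1)*(1 + p)*(-4 + p)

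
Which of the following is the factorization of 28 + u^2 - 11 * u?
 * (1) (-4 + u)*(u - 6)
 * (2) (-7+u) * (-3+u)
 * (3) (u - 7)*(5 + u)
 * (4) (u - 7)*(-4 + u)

We need to factor 28 + u^2 - 11 * u.
The factored form is (u - 7)*(-4 + u).
4) (u - 7)*(-4 + u)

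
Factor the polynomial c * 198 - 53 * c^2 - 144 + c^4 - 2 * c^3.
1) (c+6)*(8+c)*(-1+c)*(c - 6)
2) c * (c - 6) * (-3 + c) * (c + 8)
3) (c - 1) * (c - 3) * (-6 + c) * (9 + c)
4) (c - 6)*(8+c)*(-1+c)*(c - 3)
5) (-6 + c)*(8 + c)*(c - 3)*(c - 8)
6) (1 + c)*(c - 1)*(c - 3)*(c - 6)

We need to factor c * 198 - 53 * c^2 - 144 + c^4 - 2 * c^3.
The factored form is (c - 6)*(8+c)*(-1+c)*(c - 3).
4) (c - 6)*(8+c)*(-1+c)*(c - 3)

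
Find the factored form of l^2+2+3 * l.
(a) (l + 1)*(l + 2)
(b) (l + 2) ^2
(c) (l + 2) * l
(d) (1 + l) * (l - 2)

We need to factor l^2+2+3 * l.
The factored form is (l + 1)*(l + 2).
a) (l + 1)*(l + 2)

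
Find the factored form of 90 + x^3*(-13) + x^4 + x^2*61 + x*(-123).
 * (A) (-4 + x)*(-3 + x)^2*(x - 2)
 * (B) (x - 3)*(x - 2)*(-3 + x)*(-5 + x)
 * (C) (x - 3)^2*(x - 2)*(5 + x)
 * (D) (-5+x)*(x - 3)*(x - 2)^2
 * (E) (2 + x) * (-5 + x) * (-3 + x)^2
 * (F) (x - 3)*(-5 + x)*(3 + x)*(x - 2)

We need to factor 90 + x^3*(-13) + x^4 + x^2*61 + x*(-123).
The factored form is (x - 3)*(x - 2)*(-3 + x)*(-5 + x).
B) (x - 3)*(x - 2)*(-3 + x)*(-5 + x)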